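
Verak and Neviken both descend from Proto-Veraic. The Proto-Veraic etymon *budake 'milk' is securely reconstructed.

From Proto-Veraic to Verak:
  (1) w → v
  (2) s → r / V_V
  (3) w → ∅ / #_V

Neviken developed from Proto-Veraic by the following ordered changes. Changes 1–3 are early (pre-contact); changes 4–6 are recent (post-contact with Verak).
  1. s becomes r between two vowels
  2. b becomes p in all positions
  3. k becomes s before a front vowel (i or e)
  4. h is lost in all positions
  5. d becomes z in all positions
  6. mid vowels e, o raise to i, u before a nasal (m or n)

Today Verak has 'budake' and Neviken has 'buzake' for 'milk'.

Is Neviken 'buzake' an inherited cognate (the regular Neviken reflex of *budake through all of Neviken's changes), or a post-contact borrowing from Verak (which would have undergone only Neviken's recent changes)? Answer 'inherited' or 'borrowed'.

borrowed

If inherited, *budake would pass through all of Neviken's changes:
Neviken: *budake
  budake (rule 1 does not apply)
  budake → pudake   [unconditioned shift]
  pudake → pudase   [palatalisation]
  pudase (rule 4 does not apply)
  pudase → puzase   [unconditioned shift]
  puzase (rule 6 does not apply)
  giving Neviken puzase.
If borrowed from Verak 'budake' after the early changes, it would undergo only the recent ones:
  rule 4 (h-loss): no change (budake)
  rule 5 (unconditioned shift): budake → buzake
  rule 6 (pre-nasal raising): no change (buzake)
  ⇒ as a loan: buzake
Neviken 'buzake' matches the loan outcome 'buzake', not the inherited 'puzase' — it skipped the early Neviken changes, so it was borrowed from Verak.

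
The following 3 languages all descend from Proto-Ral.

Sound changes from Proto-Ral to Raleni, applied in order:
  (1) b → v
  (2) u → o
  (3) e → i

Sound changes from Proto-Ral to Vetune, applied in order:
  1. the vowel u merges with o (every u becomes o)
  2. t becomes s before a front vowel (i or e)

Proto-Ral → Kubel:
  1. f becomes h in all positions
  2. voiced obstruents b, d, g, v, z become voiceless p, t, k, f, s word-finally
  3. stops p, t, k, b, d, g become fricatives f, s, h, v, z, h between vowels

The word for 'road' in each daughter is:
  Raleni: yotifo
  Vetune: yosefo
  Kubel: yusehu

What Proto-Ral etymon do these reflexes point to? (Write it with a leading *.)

Position 4: Raleni has i, Vetune has e, Kubel has e. Vetune preserves e here (none of its changes turn any other segment into e), so the proto-segment is *e.
Position 2: Raleni has o, Vetune has o, Kubel has u. Kubel preserves u here (none of its changes turn any other segment into u), so the proto-segment is *u.
Continuing position by position gives *yutefu; check it forward:
Raleni: *yutefu > yotefo > yotifo  (by vowel merger, vowel merger)
Vetune: *yutefu > yotefo > yosefo  (by vowel merger, palatalisation)
Kubel: *yutefu
  yutefu → yutehu   [unconditioned shift]
  yutehu (rule 2 does not apply)
  yutehu → yusehu   [intervocalic lenition]
  giving Kubel yusehu.
No other proto-form is consistent with every reflex, so the reconstruction is *yutefu.

*yutefu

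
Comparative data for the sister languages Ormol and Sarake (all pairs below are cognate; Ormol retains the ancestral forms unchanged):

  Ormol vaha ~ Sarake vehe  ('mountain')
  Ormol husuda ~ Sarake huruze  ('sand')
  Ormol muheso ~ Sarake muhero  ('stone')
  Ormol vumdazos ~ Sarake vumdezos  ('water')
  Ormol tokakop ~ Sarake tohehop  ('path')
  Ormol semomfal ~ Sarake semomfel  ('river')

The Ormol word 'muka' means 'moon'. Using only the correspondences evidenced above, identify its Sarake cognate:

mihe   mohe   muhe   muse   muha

muhe

tokakop ~ tohehop — Ormol k corresponds to Sarake h between vowels (before a back vowel).
vaha ~ vehe, husuda ~ huruze — Ormol a corresponds to Sarake e word-finally.
Applying these to Ormol 'muka':
  muka → muha   (k→h between vowels (before a back vowel))
  muha → muhe   (a→e word-finally)
So the Sarake cognate is 'muhe'.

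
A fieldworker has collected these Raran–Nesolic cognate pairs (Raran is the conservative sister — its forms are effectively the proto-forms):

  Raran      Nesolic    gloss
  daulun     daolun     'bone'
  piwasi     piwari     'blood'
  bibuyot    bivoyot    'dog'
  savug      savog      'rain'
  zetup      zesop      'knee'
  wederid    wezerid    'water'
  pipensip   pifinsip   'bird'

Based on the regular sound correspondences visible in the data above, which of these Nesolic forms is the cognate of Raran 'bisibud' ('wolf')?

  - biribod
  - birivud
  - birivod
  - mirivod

piwasi ~ piwari — Raran s corresponds to Nesolic r between vowels (before a front vowel).
bibuyot ~ bivoyot — Raran b corresponds to Nesolic v between vowels (before a back vowel).
bibuyot ~ bivoyot, savug ~ savog — Raran u corresponds to Nesolic o after a consonant, before a consonant other than r, m, n, p, b, f, v.
Applying these to Raran 'bisibud':
  bisibud → biribud   (s→r between vowels (before a front vowel))
  biribud → birivud   (b→v between vowels (before a back vowel))
  birivud → birivod   (u→o after a consonant, before a consonant other than r, m, n, p, b, f, v)
So the Nesolic cognate is 'birivod'.

birivod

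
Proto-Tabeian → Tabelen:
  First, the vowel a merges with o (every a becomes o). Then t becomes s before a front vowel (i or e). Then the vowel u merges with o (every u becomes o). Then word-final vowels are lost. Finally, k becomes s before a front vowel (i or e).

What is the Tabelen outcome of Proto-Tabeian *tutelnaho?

Tabelen: start from *tutelnaho.
  rule 1 (vowel merger): tutelnaho → tutelnoho
  rule 2 (palatalisation): tutelnoho → tuselnoho
  rule 3 (vowel merger): tuselnoho → toselnoho
  rule 4 (apocope): toselnoho → toselnoh
  rule 5: no change — toselnoh
  ⇒ Tabelen toselnoh

toselnoh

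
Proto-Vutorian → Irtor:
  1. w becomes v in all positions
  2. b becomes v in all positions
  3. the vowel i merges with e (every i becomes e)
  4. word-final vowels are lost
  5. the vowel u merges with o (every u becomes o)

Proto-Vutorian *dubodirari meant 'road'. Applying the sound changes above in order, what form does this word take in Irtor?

Irtor: *dubodirari
  dubodirari (rule 1 does not apply)
  dubodirari → duvodirari   [unconditioned shift]
  duvodirari → duvoderare   [vowel merger]
  duvoderare → duvoderar   [apocope]
  duvoderar → dovoderar   [vowel merger]
  giving Irtor dovoderar.

dovoderar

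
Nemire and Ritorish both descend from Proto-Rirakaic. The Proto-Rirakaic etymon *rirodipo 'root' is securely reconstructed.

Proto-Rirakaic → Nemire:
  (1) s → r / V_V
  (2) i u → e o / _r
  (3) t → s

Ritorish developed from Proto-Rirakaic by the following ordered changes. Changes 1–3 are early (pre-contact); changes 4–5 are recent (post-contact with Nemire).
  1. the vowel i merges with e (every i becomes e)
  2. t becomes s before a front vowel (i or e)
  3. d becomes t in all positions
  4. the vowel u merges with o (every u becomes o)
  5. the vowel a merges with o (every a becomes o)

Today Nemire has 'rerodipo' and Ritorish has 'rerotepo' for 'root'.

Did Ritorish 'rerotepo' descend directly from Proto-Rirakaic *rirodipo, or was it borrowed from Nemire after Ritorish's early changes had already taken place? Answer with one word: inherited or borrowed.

inherited

If inherited, *rirodipo would pass through all of Ritorish's changes:
Ritorish: *rirodipo
  rirodipo → rerodepo   [vowel merger]
  rerodepo (rule 2 does not apply)
  rerodepo → rerotepo   [unconditioned shift]
  rerotepo (rule 4 does not apply)
  rerotepo (rule 5 does not apply)
  giving Ritorish rerotepo.
If borrowed from Nemire 'rerodipo' after the early changes, it would undergo only the recent ones:
  rule 4 (vowel merger): no change (rerodipo)
  rule 5 (vowel merger): no change (rerodipo)
  ⇒ as a loan: rerodipo
Ritorish 'rerotepo' matches the inherited outcome exactly, so it is an inherited cognate, not a loan.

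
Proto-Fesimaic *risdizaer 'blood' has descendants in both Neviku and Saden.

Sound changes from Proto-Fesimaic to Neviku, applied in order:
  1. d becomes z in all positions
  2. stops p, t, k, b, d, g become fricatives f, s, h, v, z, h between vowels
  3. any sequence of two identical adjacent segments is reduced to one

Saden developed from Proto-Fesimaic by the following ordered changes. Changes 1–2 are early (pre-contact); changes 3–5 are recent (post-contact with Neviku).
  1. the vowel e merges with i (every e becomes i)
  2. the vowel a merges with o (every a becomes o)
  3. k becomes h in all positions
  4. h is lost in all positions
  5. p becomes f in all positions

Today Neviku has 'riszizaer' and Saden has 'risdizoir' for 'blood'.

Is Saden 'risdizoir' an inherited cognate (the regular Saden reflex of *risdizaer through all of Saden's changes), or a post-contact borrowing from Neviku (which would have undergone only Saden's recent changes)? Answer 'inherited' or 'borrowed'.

If inherited, *risdizaer would pass through all of Saden's changes:
Saden: start from *risdizaer.
  rule 1 (vowel merger): risdizaer → risdizair
  rule 2 (vowel merger): risdizair → risdizoir
  rule 3: no change — risdizoir
  rule 4: no change — risdizoir
  rule 5: no change — risdizoir
  ⇒ Saden risdizoir
If borrowed from Neviku 'riszizaer' after the early changes, it would undergo only the recent ones:
  rule 3 (unconditioned shift): no change (riszizaer)
  rule 4 (h-loss): no change (riszizaer)
  rule 5 (unconditioned shift): no change (riszizaer)
  ⇒ as a loan: riszizaer
Saden 'risdizoir' matches the inherited outcome exactly, so it is an inherited cognate, not a loan.

inherited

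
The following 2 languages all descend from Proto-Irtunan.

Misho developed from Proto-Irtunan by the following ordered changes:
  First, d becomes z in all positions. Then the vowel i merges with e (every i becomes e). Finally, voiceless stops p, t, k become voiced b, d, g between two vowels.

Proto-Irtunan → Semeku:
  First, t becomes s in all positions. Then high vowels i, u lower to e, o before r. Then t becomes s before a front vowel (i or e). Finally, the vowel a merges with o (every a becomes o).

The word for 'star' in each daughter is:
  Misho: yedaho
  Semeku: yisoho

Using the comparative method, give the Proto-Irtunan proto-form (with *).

Position 2: Misho has e, Semeku has i. Semeku preserves i here (none of its changes turn any other segment into i), so the proto-segment is *i.
Position 3: Misho has d, Semeku has s. In Misho, d can only continue *t, so the proto-segment is *t.
Verify the candidate proto-form against each daughter:
Misho: *yitaho > yetaho > yedaho  (by vowel merger, intervocalic voicing)
Semeku: *yitaho > yisaho > yisoho  (by unconditioned shift, vowel merger)
No other proto-form is consistent with every reflex, so the reconstruction is *yitaho.

*yitaho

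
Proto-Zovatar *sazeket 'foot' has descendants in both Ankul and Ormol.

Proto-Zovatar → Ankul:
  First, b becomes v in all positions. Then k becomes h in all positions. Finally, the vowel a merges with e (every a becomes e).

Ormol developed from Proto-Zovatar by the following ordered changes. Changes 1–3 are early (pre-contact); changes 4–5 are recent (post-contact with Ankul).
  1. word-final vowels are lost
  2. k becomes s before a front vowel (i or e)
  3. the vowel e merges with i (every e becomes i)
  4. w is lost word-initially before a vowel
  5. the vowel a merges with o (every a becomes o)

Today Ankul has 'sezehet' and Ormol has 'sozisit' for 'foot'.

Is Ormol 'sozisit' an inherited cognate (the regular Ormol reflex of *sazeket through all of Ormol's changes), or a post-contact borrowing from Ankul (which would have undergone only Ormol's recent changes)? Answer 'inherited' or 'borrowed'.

If inherited, *sazeket would pass through all of Ormol's changes:
Ormol: *sazeket
  sazeket (rule 1 does not apply)
  sazeket → sazeset   [palatalisation]
  sazeset → sazisit   [vowel merger]
  sazisit (rule 4 does not apply)
  sazisit → sozisit   [vowel merger]
  giving Ormol sozisit.
If borrowed from Ankul 'sezehet' after the early changes, it would undergo only the recent ones:
  rule 4 (glide loss): no change (sezehet)
  rule 5 (vowel merger): no change (sezehet)
  ⇒ as a loan: sezehet
Ormol 'sozisit' matches the inherited outcome exactly, so it is an inherited cognate, not a loan.

inherited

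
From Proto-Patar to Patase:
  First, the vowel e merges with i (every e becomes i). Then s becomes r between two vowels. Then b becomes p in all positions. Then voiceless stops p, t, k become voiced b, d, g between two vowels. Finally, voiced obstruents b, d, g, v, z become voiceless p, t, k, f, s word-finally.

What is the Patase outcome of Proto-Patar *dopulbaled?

Patase: *dopulbaled > dopulbalid > dopulpalid > dobulpalid > dobulpalit  (by vowel merger, unconditioned shift, intervocalic voicing, final devoicing)

dobulpalit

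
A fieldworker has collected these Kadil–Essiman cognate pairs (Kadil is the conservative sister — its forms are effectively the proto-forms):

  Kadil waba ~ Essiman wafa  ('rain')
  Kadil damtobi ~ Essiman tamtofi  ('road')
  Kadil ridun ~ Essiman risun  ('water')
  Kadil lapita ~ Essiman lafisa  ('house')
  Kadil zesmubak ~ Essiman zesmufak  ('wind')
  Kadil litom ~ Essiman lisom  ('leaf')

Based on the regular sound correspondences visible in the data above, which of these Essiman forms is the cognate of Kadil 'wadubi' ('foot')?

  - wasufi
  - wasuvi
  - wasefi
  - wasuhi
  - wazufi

ridun ~ risun — Kadil d corresponds to Essiman s between vowels (before a back vowel).
damtobi ~ tamtofi — Kadil b corresponds to Essiman f between vowels (before a front vowel).
Applying these to Kadil 'wadubi':
  wadubi → wasubi   (d→s between vowels (before a back vowel))
  wasubi → wasufi   (b→f between vowels (before a front vowel))
So the Essiman cognate is 'wasufi'.

wasufi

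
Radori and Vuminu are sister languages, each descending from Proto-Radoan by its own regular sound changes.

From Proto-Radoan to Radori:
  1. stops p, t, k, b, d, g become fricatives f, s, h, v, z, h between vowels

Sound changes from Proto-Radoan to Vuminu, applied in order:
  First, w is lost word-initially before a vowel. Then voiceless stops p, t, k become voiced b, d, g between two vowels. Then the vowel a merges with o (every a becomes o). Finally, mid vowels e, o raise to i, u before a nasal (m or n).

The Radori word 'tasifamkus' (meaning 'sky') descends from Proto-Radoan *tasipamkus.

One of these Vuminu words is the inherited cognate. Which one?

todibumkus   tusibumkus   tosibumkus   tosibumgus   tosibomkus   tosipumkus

tosibumkus

Vuminu: *tasipamkus > tasibamkus > tosibomkus > tosibumkus  (by intervocalic voicing, vowel merger, pre-nasal raising)
Among the options, 'tosibumkus' alone shows every Vuminu change applied in order.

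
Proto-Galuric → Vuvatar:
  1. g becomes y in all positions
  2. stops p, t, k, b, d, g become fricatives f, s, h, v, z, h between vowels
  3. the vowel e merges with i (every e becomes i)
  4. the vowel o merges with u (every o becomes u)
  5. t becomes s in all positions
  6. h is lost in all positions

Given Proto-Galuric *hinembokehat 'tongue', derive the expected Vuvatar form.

inimbuias

Vuvatar: start from *hinembokehat.
  rule 1: no change — hinembokehat
  rule 2 (intervocalic lenition): hinembokehat → hinembohehat
  rule 3 (vowel merger): hinembohehat → hinimbohihat
  rule 4 (vowel merger): hinimbohihat → hinimbuhihat
  rule 5 (unconditioned shift): hinimbuhihat → hinimbuhihas
  rule 6 (h-loss): hinimbuhihas → inimbuias
  ⇒ Vuvatar inimbuias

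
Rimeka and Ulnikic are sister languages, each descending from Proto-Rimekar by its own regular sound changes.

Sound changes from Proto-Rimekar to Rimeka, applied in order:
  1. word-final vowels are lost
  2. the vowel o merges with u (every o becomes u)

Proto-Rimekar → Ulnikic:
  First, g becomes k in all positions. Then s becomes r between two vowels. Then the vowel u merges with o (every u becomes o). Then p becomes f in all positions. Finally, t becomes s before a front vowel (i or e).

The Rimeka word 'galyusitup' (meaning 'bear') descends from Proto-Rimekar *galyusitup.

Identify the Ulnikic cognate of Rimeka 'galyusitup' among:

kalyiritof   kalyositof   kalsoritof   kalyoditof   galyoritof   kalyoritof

kalyoritof

Ulnikic: *galyusitup > kalyusitup > kalyuritup > kalyoritop > kalyoritof  (by unconditioned shift, rhotacism, vowel merger, unconditioned shift)
Among the options, 'kalyoritof' alone shows every Ulnikic change applied in order.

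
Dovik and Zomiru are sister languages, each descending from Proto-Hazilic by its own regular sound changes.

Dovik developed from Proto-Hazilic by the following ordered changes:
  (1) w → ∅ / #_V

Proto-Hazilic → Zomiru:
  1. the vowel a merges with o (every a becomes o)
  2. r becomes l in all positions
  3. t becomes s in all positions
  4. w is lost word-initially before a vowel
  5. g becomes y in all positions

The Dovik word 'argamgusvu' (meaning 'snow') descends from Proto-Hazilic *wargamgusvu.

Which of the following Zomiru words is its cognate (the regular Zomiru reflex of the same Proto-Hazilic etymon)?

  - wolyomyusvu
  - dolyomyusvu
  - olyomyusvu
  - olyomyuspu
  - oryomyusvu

Zomiru: start from *wargamgusvu.
  rule 1 (vowel merger): wargamgusvu → worgomgusvu
  rule 2 (unconditioned shift): worgomgusvu → wolgomgusvu
  rule 3: no change — wolgomgusvu
  rule 4 (glide loss): wolgomgusvu → olgomgusvu
  rule 5 (unconditioned shift): olgomgusvu → olyomyusvu
  ⇒ Zomiru olyomyusvu
Only 'olyomyusvu' matches the regular Zomiru development of *wargamgusvu.

olyomyusvu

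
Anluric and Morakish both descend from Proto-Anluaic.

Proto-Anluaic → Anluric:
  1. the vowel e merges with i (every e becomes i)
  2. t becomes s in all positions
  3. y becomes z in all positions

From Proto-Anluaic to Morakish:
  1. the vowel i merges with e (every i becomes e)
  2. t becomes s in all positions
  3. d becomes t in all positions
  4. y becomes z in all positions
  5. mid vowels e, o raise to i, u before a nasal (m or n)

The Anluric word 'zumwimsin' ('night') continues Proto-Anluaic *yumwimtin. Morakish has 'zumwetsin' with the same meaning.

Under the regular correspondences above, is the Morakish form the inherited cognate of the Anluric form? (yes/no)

no

Derive the expected Morakish reflex of *yumwimtin:
Morakish: *yumwimtin
  yumwimtin → yumwemten   [vowel merger]
  yumwemten → yumwemsen   [unconditioned shift]
  yumwemsen (rule 3 does not apply)
  yumwemsen → zumwemsen   [unconditioned shift]
  zumwemsen → zumwimsin   [pre-nasal raising]
  giving Morakish zumwimsin.
The regular Morakish reflex would be 'zumwimsin', but the attested form is 'zumwetsin'. The correspondence is irregular, so they are not cognates (the Morakish form has a different source).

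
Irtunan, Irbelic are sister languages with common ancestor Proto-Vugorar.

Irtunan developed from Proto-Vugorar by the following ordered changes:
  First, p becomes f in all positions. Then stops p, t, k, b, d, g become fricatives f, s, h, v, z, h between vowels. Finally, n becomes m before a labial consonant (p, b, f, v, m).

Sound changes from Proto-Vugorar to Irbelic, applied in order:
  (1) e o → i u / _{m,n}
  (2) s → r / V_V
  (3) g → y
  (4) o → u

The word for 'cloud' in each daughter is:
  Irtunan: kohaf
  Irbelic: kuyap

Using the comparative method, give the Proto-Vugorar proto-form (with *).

*kogap

Position 2: Irtunan has o, Irbelic has u. Irtunan preserves o here (none of its changes turn any other segment into o), so the proto-segment is *o.
Position 5: Irtunan has f, Irbelic has p. Irbelic preserves p here (none of its changes turn any other segment into p), so the proto-segment is *p.
Position 3: Irtunan has h, Irbelic has y. Taking the neighbouring segments as reconstructed: Irtunan h could go back to *k or *g or *h; Irbelic y could go back to *g or *y — the one source consistent with every daughter is *g.
Verify the candidate proto-form against each daughter:
Irtunan: start from *kogap.
  rule 1 (unconditioned shift): kogap → kogaf
  rule 2 (intervocalic lenition): kogaf → kohaf
  rule 3: no change — kohaf
  ⇒ Irtunan kohaf
Irbelic: *kogap > koyap > kuyap  (by unconditioned shift, vowel merger)
*kogap is the unique common source.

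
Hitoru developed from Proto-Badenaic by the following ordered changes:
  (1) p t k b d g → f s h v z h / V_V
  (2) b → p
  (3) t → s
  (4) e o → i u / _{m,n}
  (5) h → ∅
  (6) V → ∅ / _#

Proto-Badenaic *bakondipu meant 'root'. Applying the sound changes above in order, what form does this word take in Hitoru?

Hitoru: *bakondipu
  bakondipu → bahondifu   [intervocalic lenition]
  bahondifu → pahondifu   [unconditioned shift]
  pahondifu (rule 3 does not apply)
  pahondifu → pahundifu   [pre-nasal raising]
  pahundifu → paundifu   [h-loss]
  paundifu → paundif   [apocope]
  giving Hitoru paundif.

paundif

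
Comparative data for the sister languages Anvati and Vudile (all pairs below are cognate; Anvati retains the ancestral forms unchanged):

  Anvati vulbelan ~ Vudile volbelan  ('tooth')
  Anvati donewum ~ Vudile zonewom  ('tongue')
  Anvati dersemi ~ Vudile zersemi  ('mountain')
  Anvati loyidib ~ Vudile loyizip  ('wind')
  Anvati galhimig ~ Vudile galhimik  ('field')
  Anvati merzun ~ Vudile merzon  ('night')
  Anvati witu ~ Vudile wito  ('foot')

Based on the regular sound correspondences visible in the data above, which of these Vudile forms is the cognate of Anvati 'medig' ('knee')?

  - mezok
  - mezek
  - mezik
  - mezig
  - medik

mezik

loyidib ~ loyizip — Anvati d corresponds to Vudile z between vowels (before a front vowel).
galhimig ~ galhimik — Anvati g corresponds to Vudile k word-finally.
Applying these to Anvati 'medig':
  medig → mezig   (d→z between vowels (before a front vowel))
  mezig → mezik   (g→k word-finally)
So the Vudile cognate is 'mezik'.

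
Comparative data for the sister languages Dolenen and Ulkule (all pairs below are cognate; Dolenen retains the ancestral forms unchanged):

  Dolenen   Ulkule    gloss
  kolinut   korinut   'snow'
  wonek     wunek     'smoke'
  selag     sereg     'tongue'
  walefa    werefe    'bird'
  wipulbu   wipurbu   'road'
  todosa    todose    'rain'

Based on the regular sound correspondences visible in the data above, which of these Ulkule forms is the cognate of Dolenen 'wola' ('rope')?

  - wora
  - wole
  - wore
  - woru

selag ~ sereg — Dolenen l corresponds to Ulkule r between vowels (before a back vowel).
walefa ~ werefe, todosa ~ todose — Dolenen a corresponds to Ulkule e word-finally.
Applying these to Dolenen 'wola':
  wola → wora   (l→r between vowels (before a back vowel))
  wora → wore   (a→e word-finally)
So the Ulkule cognate is 'wore'.

wore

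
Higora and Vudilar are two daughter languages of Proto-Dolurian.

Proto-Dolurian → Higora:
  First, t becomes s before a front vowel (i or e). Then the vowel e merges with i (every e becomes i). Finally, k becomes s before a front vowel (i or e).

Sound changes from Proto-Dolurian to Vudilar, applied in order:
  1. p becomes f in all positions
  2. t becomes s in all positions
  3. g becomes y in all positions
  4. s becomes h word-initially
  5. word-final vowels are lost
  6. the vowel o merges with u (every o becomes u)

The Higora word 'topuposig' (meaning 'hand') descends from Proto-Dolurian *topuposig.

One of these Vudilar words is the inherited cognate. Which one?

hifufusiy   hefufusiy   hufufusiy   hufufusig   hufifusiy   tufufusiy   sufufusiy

hufufusiy

Vudilar: *topuposig
  topuposig → tofufosig   [unconditioned shift]
  tofufosig → sofufosig   [unconditioned shift]
  sofufosig → sofufosiy   [unconditioned shift]
  sofufosiy → hofufosiy   [debuccalisation]
  hofufosiy (rule 5 does not apply)
  hofufosiy → hufufusiy   [vowel merger]
  giving Vudilar hufufusiy.
Only 'hufufusiy' matches the regular Vudilar development of *topuposig.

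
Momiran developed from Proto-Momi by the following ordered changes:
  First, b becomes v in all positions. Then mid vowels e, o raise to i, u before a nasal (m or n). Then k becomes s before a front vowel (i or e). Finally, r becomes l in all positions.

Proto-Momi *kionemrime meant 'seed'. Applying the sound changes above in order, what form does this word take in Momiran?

siunimlime

Momiran: start from *kionemrime.
  rule 1: no change — kionemrime
  rule 2 (pre-nasal raising): kionemrime → kiunimrime
  rule 3 (palatalisation): kiunimrime → siunimrime
  rule 4 (unconditioned shift): siunimrime → siunimlime
  ⇒ Momiran siunimlime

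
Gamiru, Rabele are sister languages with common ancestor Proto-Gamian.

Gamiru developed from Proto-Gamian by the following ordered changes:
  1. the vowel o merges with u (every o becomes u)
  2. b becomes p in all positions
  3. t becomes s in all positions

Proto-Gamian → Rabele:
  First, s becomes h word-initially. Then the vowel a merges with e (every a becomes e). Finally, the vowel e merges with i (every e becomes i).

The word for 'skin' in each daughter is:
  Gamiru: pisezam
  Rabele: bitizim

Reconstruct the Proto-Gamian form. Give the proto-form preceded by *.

*bitezam

Position 3: Gamiru has s, Rabele has t. Rabele preserves t here (none of its changes turn any other segment into t), so the proto-segment is *t.
Position 6: Gamiru has a, Rabele has i. Gamiru preserves a here (none of its changes turn any other segment into a), so the proto-segment is *a.
Position 1: Gamiru has p, Rabele has b. Rabele preserves b here (none of its changes turn any other segment into b), so the proto-segment is *b.
Verify the candidate proto-form against each daughter:
Gamiru: *bitezam > pitezam > pisezam  (by unconditioned shift, unconditioned shift)
Rabele: *bitezam
  bitezam (rule 1 does not apply)
  bitezam → bitezem   [vowel merger]
  bitezem → bitizim   [vowel merger]
  giving Rabele bitizim.
No other proto-form is consistent with every reflex, so the reconstruction is *bitezam.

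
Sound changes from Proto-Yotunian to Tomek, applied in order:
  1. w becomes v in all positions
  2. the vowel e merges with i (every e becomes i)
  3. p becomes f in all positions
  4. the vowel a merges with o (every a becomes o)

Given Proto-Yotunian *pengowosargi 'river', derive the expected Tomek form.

Tomek: *pengowosargi
  pengowosargi → pengovosargi   [unconditioned shift]
  pengovosargi → pingovosargi   [vowel merger]
  pingovosargi → fingovosargi   [unconditioned shift]
  fingovosargi → fingovosorgi   [vowel merger]
  giving Tomek fingovosorgi.

fingovosorgi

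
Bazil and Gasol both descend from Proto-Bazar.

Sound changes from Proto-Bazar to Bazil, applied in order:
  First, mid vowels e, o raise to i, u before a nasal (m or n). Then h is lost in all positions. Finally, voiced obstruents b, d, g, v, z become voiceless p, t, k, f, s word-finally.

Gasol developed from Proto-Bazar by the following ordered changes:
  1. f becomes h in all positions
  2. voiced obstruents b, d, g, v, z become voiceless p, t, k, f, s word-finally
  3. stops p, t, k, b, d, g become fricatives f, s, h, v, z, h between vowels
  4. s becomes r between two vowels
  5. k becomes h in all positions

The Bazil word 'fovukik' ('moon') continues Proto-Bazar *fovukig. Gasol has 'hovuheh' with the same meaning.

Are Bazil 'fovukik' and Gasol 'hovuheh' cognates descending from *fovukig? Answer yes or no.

no

Derive the expected Gasol reflex of *fovukig:
Gasol: *fovukig
  fovukig → hovukig   [unconditioned shift]
  hovukig → hovukik   [final devoicing]
  hovukik → hovuhik   [intervocalic lenition]
  hovuhik (rule 4 does not apply)
  hovuhik → hovuhih   [unconditioned shift]
  giving Gasol hovuhih.
The regular Gasol reflex would be 'hovuhih', but the attested form is 'hovuheh'. The correspondence is irregular, so they are not cognates (the Gasol form has a different source).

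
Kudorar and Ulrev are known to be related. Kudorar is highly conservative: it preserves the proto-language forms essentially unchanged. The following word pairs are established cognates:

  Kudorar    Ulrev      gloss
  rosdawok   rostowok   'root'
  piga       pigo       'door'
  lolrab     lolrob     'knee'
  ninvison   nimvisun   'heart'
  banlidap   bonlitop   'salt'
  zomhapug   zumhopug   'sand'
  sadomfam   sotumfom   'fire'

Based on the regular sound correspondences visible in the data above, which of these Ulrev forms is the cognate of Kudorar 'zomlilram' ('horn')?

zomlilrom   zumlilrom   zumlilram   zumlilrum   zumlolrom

zomhapug ~ zumhopug, sadomfam ~ sotumfom — Kudorar o corresponds to Ulrev u after a consonant, before a nasal.
sadomfam ~ sotumfom — Kudorar a corresponds to Ulrev o after a consonant, before a nasal.
Applying these to Kudorar 'zomlilram':
  zomlilram → zumlilram   (o→u after a consonant, before a nasal)
  zumlilram → zumlilrom   (a→o after a consonant, before a nasal)
So the Ulrev cognate is 'zumlilrom'.

zumlilrom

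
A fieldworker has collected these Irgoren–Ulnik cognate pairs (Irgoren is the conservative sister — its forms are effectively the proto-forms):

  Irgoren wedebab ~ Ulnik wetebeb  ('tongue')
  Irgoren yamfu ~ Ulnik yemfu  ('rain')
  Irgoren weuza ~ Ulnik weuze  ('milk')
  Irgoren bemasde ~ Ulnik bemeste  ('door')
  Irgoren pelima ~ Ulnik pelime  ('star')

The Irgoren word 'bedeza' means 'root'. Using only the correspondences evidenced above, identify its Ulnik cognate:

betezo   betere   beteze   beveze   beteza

wedebab ~ wetebeb — Irgoren d corresponds to Ulnik t between vowels (before a front vowel).
weuza ~ weuze, pelima ~ pelime — Irgoren a corresponds to Ulnik e word-finally.
Applying these to Irgoren 'bedeza':
  bedeza → beteza   (d→t between vowels (before a front vowel))
  beteza → beteze   (a→e word-finally)
So the Ulnik cognate is 'beteze'.

beteze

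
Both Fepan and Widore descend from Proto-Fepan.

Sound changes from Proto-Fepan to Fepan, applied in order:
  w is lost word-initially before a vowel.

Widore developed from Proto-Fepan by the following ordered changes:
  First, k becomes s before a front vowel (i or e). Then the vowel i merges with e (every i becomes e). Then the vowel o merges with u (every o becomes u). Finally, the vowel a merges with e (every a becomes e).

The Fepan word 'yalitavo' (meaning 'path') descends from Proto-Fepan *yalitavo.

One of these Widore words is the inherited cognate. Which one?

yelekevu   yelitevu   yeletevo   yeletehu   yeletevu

yeletevu

Widore: *yalitavo
  yalitavo (rule 1 does not apply)
  yalitavo → yaletavo   [vowel merger]
  yaletavo → yaletavu   [vowel merger]
  yaletavu → yeletevu   [vowel merger]
  giving Widore yeletevu.
The other candidates each miss or misapply at least one Widore change.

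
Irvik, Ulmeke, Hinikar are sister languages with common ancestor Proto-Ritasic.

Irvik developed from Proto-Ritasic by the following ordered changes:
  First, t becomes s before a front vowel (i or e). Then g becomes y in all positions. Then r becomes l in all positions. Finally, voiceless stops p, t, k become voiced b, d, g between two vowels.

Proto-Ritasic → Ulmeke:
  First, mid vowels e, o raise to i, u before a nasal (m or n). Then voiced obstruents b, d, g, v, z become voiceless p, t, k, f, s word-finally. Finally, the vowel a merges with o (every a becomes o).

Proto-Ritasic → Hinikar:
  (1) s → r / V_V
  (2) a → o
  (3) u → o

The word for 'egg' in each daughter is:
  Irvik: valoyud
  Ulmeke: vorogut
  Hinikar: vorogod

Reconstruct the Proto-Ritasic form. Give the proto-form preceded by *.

Position 3: Irvik has l, Ulmeke has r, Hinikar has r. Ulmeke preserves r here (none of its changes turn any other segment into r), so the proto-segment is *r.
Position 5: Irvik has y, Ulmeke has g, Hinikar has g. Ulmeke preserves g here (none of its changes turn any other segment into g), so the proto-segment is *g.
This points to *varogud. Verify forward in each daughter:
Irvik: *varogud
  varogud (rule 1 does not apply)
  varogud → varoyud   [unconditioned shift]
  varoyud → valoyud   [unconditioned shift]
  valoyud (rule 4 does not apply)
  giving Irvik valoyud.
Ulmeke: *varogud
  varogud (rule 1 does not apply)
  varogud → varogut   [final devoicing]
  varogut → vorogut   [vowel merger]
  giving Ulmeke vorogut.
Hinikar: *varogud > vorogud > vorogod  (by vowel merger, vowel merger)
*varogud is the unique common source.

*varogud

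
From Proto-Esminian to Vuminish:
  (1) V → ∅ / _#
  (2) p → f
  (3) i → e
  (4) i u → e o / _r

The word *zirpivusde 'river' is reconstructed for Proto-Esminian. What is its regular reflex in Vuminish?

zerfevusd

Vuminish: start from *zirpivusde.
  rule 1 (apocope): zirpivusde → zirpivusd
  rule 2 (unconditioned shift): zirpivusd → zirfivusd
  rule 3 (vowel merger): zirfivusd → zerfevusd
  rule 4: no change — zerfevusd
  ⇒ Vuminish zerfevusd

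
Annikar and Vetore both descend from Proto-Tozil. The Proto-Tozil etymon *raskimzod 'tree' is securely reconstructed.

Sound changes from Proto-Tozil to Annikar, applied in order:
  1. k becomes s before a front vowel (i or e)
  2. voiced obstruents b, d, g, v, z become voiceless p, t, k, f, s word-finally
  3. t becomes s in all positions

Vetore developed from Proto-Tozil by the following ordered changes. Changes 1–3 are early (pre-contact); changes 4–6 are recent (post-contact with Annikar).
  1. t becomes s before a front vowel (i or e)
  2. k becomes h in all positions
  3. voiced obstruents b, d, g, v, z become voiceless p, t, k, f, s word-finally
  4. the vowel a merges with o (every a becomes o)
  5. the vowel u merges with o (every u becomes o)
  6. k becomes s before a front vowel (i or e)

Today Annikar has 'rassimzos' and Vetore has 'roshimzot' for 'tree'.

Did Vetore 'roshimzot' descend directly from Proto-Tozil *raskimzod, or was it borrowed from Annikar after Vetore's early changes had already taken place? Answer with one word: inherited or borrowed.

If inherited, *raskimzod would pass through all of Vetore's changes:
Vetore: start from *raskimzod.
  rule 1: no change — raskimzod
  rule 2 (unconditioned shift): raskimzod → rashimzod
  rule 3 (final devoicing): rashimzod → rashimzot
  rule 4 (vowel merger): rashimzot → roshimzot
  rule 5: no change — roshimzot
  rule 6: no change — roshimzot
  ⇒ Vetore roshimzot
If borrowed from Annikar 'rassimzos' after the early changes, it would undergo only the recent ones:
  rule 4 (vowel merger): rassimzos → rossimzos
  rule 5 (vowel merger): no change (rossimzos)
  rule 6 (palatalisation): no change (rossimzos)
  ⇒ as a loan: rossimzos
Vetore 'roshimzot' matches the inherited outcome exactly, so it is an inherited cognate, not a loan.

inherited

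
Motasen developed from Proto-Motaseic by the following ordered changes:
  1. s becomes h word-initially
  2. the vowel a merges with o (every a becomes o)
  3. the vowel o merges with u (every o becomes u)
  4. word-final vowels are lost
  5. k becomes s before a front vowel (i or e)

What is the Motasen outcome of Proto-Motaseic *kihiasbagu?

sihiusbug

Motasen: start from *kihiasbagu.
  rule 1: no change — kihiasbagu
  rule 2 (vowel merger): kihiasbagu → kihiosbogu
  rule 3 (vowel merger): kihiosbogu → kihiusbugu
  rule 4 (apocope): kihiusbugu → kihiusbug
  rule 5 (palatalisation): kihiusbug → sihiusbug
  ⇒ Motasen sihiusbug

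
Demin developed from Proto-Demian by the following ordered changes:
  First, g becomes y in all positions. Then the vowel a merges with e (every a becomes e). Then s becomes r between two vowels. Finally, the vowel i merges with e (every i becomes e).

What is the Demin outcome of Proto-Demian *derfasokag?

derferokey

Demin: *derfasokag
  derfasokag → derfasokay   [unconditioned shift]
  derfasokay → derfesokey   [vowel merger]
  derfesokey → derferokey   [rhotacism]
  derferokey (rule 4 does not apply)
  giving Demin derferokey.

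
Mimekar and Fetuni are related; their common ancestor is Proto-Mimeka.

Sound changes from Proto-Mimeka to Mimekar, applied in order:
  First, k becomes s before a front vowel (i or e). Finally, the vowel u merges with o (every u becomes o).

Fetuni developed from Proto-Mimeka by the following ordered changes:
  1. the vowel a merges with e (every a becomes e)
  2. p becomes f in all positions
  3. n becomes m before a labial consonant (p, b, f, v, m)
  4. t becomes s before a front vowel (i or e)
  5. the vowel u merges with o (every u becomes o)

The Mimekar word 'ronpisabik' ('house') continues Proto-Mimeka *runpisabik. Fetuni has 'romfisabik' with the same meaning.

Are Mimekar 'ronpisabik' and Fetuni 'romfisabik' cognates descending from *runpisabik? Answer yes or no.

no

Derive the expected Fetuni reflex of *runpisabik:
Fetuni: start from *runpisabik.
  rule 1 (vowel merger): runpisabik → runpisebik
  rule 2 (unconditioned shift): runpisebik → runfisebik
  rule 3 (nasal place assimilation): runfisebik → rumfisebik
  rule 4: no change — rumfisebik
  rule 5 (vowel merger): rumfisebik → romfisebik
  ⇒ Fetuni romfisebik
The regular Fetuni reflex would be 'romfisebik', but the attested form is 'romfisabik'. The correspondence is irregular, so they are not cognates (the Fetuni form has a different source).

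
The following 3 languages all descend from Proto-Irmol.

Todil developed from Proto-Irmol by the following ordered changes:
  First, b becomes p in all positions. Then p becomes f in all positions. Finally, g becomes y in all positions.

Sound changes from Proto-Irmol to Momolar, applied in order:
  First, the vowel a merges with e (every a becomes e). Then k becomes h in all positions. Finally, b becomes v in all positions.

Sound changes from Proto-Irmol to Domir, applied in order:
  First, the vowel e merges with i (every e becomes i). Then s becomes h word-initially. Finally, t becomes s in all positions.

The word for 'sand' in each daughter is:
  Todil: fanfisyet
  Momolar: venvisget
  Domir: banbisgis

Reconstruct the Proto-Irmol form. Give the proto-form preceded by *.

Position 8: Todil has e, Momolar has e, Domir has i. Todil preserves e here (none of its changes turn any other segment into e), so the proto-segment is *e.
Position 7: Todil has y, Momolar has g, Domir has g. Momolar preserves g here (none of its changes turn any other segment into g), so the proto-segment is *g.
This points to *banbisget. Verify forward in each daughter:
Todil: *banbisget
  banbisget → panpisget   [unconditioned shift]
  panpisget → fanfisget   [unconditioned shift]
  fanfisget → fanfisyet   [unconditioned shift]
  giving Todil fanfisyet.
Momolar: *banbisget
  banbisget → benbisget   [vowel merger]
  benbisget (rule 2 does not apply)
  benbisget → venvisget   [unconditioned shift]
  giving Momolar venvisget.
Domir: *banbisget > banbisgit > banbisgis  (by vowel merger, unconditioned shift)
Only *banbisget yields all of Todil fanfisyet, Momolar venvisget, Domir banbisgis.

*banbisget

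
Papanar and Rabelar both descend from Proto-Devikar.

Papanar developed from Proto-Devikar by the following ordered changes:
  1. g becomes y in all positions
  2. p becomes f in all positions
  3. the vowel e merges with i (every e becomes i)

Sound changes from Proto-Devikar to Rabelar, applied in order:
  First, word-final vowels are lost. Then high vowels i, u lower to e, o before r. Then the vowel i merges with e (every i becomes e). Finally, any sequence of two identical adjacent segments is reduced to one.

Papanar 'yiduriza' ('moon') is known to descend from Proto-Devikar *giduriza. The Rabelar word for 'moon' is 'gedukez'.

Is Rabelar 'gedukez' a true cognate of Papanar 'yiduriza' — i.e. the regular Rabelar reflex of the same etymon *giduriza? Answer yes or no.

Derive the expected Rabelar reflex of *giduriza:
Rabelar: *giduriza > giduriz > gidoriz > gedorez  (by apocope, pre-rhotic lowering, vowel merger)
The regular Rabelar reflex would be 'gedorez', but the attested form is 'gedukez'. The correspondence is irregular, so they are not cognates (the Rabelar form has a different source).

no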